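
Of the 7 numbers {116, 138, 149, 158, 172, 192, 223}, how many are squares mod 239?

(116/239) = +1 → QR.
(138/239) = -1 → non-residue.
(149/239) = -1 → non-residue.
(158/239) = -1 → non-residue.
(172/239) = -1 → non-residue.
(192/239) = +1 → QR.
(223/239) = -1 → non-residue.
Total quadratic residues among the 7: 2.

2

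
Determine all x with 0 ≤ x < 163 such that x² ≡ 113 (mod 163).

Since 163 ≡ 3 (mod 4), a square root of 113 is 113^((163+1)/4) = 113^41 mod 163.
Repeated squaring: 113^2≡55, 113^4≡91, 113^8≡131, 113^16≡46, 113^32≡160 (mod 163).
113^41 = 113^(32+8+1) ≡ 90 (mod 163).
Check: 90² = 8100 ≡ 113 (mod 163). The two roots are 73 and 90.

73, 90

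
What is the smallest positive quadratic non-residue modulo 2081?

(2/2081) = +1, so 2 is a residue.
(3/2081) = −1, so 3 is the smallest positive non-residue mod 2081.

3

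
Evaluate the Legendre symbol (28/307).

Pull out 2^2: since 307 ≡ 3 (mod 8), (2/307) = -1, so (2/307)^2 = +1.
Reciprocity: 7 ≡ 3 and 307 ≡ 3 (mod 4), so (7/307) = −(307/7).
Reduce top mod 7: now compute (6/7).
Pull out 2: since 7 ≡ 7 (mod 8), (2/7) = +1.
Reciprocity: 3 ≡ 3 and 7 ≡ 3 (mod 4), so (3/7) = −(7/3).
Reduce top mod 3: now compute (1/3).
Reached (1/3) = 1. Collecting the sign flips along the way, the symbol is +1.

1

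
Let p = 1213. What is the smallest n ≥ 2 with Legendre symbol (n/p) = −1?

2

(2/1213) = −1, so 2 is the smallest positive non-residue mod 1213.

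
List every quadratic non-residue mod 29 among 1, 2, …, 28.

Square k = 1,…,14 (k and 29−k give the same square):
1²=1, 2²=4, 3²=9, 4²=16, 5²=25, 6²≡7, 7²≡20, 8²≡6, 9²≡23, 10²≡13, 11²≡5, 12²≡28, 13²≡24, 14²≡22 (mod 29).
The residues are {1, 4, 5, 6, 7, 9, 13, 16, 20, 22, 23, 24, 25, 28}; the non-residues are the remaining 14 nonzero classes.

2,3,8,10,11,12,14,15,17,18,19,21,26,27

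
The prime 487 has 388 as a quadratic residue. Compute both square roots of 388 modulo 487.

Since 487 ≡ 3 (mod 4), a square root of 388 is 388^((487+1)/4) = 388^122 mod 487.
Repeated squaring: 388^2≡61, 388^4≡312, 388^8≡431, 388^16≡214, 388^32≡18, 388^64≡324 (mod 487).
388^122 = 388^(64+32+16+8+2) ≡ 444 (mod 487).
Check: 444² = 197136 ≡ 388 (mod 487). The two roots are 43 and 444.

43, 444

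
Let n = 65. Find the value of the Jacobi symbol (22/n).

-1

Pull out 2: since 65 ≡ 1 (mod 8), (2/65) = +1.
Reciprocity: 11 ≡ 3 and 65 ≡ 1 (mod 4), so (11/65) = +(65/11).
Reduce top mod 11: now compute (10/11).
Pull out 2: since 11 ≡ 3 (mod 8), (2/11) = -1.
Reciprocity: 5 ≡ 1 and 11 ≡ 3 (mod 4), so (5/11) = +(11/5).
Reduce top mod 5: now compute (1/5).
Reached (1/5) = 1. Collecting the sign flips along the way, the symbol is -1.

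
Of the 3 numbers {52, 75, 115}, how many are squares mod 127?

(52/127) = +1 → QR.
(75/127) = -1 → non-residue.
(115/127) = +1 → QR.
Total quadratic residues among the 3: 2.

2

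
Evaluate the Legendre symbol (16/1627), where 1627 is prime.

Pull out 2^4: since 1627 ≡ 3 (mod 8), (2/1627) = -1, so (2/1627)^4 = +1.
Reached (1/1627) = 1. Collecting the sign flips along the way, the symbol is +1.

1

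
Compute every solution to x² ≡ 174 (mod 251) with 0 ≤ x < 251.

Since 251 ≡ 3 (mod 4), a square root of 174 is 174^((251+1)/4) = 174^63 mod 251.
Repeated squaring: 174^2≡156, 174^4≡240, 174^8≡121, 174^16≡83, 174^32≡112 (mod 251).
174^63 = 174^(32+16+8+4+2+1) ≡ 225 (mod 251).
Check: 225² = 50625 ≡ 174 (mod 251). The two roots are 26 and 225.

26, 225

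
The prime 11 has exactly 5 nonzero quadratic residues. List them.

Square k = 1,…,5 (k and 11−k give the same square):
1²=1, 2²=4, 3²=9, 4²≡5, 5²≡3 (mod 11).
So the quadratic residues mod 11 are {1, 3, 4, 5, 9}.

1 3 4 5 9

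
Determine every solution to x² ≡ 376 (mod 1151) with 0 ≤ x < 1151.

507, 644

Since 1151 ≡ 3 (mod 4), a square root of 376 is 376^((1151+1)/4) = 376^288 mod 1151.
Repeated squaring: 376^2≡954, 376^4≡826, 376^8≡884, 376^16≡1078, 376^32≡725, 376^64≡769, 376^128≡898, 376^256≡704 (mod 1151).
376^288 = 376^(256+32) ≡ 507 (mod 1151).
Check: 507² = 257049 ≡ 376 (mod 1151). The two roots are 507 and 644.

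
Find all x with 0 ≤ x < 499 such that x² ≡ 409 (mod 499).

Since 499 ≡ 3 (mod 4), a square root of 409 is 409^((499+1)/4) = 409^125 mod 499.
Repeated squaring: 409^2≡116, 409^4≡482, 409^8≡289, 409^16≡188, 409^32≡414, 409^64≡239 (mod 499).
409^125 = 409^(64+32+16+8+4+1) ≡ 70 (mod 499).
Check: 70² = 4900 ≡ 409 (mod 499). The two roots are 70 and 429.

70, 429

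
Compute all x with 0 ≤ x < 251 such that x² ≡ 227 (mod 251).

Since 251 ≡ 3 (mod 4), a square root of 227 is 227^((251+1)/4) = 227^63 mod 251.
Repeated squaring: 227^2≡74, 227^4≡205, 227^8≡108, 227^16≡118, 227^32≡119 (mod 251).
227^63 = 227^(32+16+8+4+2+1) ≡ 27 (mod 251).
Check: 27² = 729 ≡ 227 (mod 251). The two roots are 27 and 224.

27, 224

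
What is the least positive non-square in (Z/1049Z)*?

(2/1049) = +1, so 2 is a residue.
(3/1049) = −1, so 3 is the smallest positive non-residue mod 1049.

3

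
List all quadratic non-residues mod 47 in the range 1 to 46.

5,10,11,13,15,19,20,22,23,26,29,30,31,33,35,38,39,40,41,43,44,45,46

Square k = 1,…,23 (k and 47−k give the same square):
1²=1, 2²=4, 3²=9, 4²=16, 5²=25, 6²=36, 7²≡2, 8²≡17, 9²≡34, 10²≡6, 11²≡27, 12²≡3, 13²≡28, 14²≡8, 15²≡37, 16²≡21, 17²≡7, 18²≡42, 19²≡32, 20²≡24, 21²≡18, 22²≡14, 23²≡12 (mod 47).
The residues are {1, 2, 3, 4, 6, 7, 8, 9, 12, 14, 16, 17, 18, 21, 24, 25, 27, 28, 32, 34, 36, 37, 42}; the non-residues are the remaining 23 nonzero classes.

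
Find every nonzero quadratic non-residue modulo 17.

3,5,6,7,10,11,12,14

Square k = 1,…,8 (k and 17−k give the same square):
1²=1, 2²=4, 3²=9, 4²=16, 5²≡8, 6²≡2, 7²≡15, 8²≡13 (mod 17).
The residues are {1, 2, 4, 8, 9, 13, 15, 16}; the non-residues are the remaining 8 nonzero classes.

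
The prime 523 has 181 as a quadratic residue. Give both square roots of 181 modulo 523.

154, 369

Since 523 ≡ 3 (mod 4), a square root of 181 is 181^((523+1)/4) = 181^131 mod 523.
Repeated squaring: 181^2≡335, 181^4≡303, 181^8≡284, 181^16≡114, 181^32≡444, 181^64≡488, 181^128≡179 (mod 523).
181^131 = 181^(128+2+1) ≡ 369 (mod 523).
Check: 369² = 136161 ≡ 181 (mod 523). The two roots are 154 and 369.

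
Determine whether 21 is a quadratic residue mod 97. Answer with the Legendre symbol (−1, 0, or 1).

Euler's criterion: (21/97) ≡ 21^48 (mod 97).
21^2 ≡ 53 (mod 97)
21^4 ≡ 93 (mod 97)
21^8 ≡ 16 (mod 97)
21^16 ≡ 62 (mod 97)
21^32 ≡ 61 (mod 97)
21^48 = 21^(32+16) ≡ 96 (mod 97).
Result is 96 ≡ −1, so (21/97) = −1.

-1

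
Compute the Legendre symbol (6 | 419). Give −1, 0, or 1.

-1

Euler's criterion: (6/419) ≡ 6^209 (mod 419).
6^2 ≡ 36 (mod 419)
6^4 ≡ 39 (mod 419)
6^8 ≡ 264 (mod 419)
6^16 ≡ 142 (mod 419)
6^32 ≡ 52 (mod 419)
6^64 ≡ 190 (mod 419)
6^128 ≡ 66 (mod 419)
6^209 = 6^(128+64+16+1) ≡ 418 (mod 419).
Result is 418 ≡ −1, so (6/419) = −1.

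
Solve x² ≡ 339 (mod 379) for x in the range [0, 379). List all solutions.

115, 264

Since 379 ≡ 3 (mod 4), a square root of 339 is 339^((379+1)/4) = 339^95 mod 379.
Repeated squaring: 339^2≡84, 339^4≡234, 339^8≡180, 339^16≡185, 339^32≡115, 339^64≡339 (mod 379).
339^95 = 339^(64+16+8+4+2+1) ≡ 115 (mod 379).
Check: 115² = 13225 ≡ 339 (mod 379). The two roots are 115 and 264.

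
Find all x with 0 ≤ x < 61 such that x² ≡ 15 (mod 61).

25, 36

61 ≡ 1 (mod 4), so we find a root by search.
Trying successive values, 25² = 625 ≡ 15 (mod 61). The other root is 61 − 25 = 36.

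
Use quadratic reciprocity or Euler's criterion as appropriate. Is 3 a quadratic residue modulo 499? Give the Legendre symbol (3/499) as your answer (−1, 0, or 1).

Euler's criterion: (3/499) ≡ 3^249 (mod 499).
3^2 ≡ 9 (mod 499)
3^4 ≡ 81 (mod 499)
3^8 ≡ 74 (mod 499)
3^16 ≡ 486 (mod 499)
3^32 ≡ 169 (mod 499)
3^64 ≡ 118 (mod 499)
3^128 ≡ 451 (mod 499)
3^249 = 3^(128+64+32+16+8+1) ≡ 498 (mod 499).
Result is 498 ≡ −1, so (3/499) = −1.

-1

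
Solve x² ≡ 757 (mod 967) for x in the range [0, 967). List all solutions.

445, 522

Since 967 ≡ 3 (mod 4), a square root of 757 is 757^((967+1)/4) = 757^242 mod 967.
Repeated squaring: 757^2≡585, 757^4≡874, 757^8≡913, 757^16≡15, 757^32≡225, 757^64≡341, 757^128≡241 (mod 967).
757^242 = 757^(128+64+32+16+2) ≡ 445 (mod 967).
Check: 445² = 198025 ≡ 757 (mod 967). The two roots are 445 and 522.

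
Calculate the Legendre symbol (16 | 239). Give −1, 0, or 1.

Euler's criterion: (16/239) ≡ 16^119 (mod 239).
16^2 ≡ 17 (mod 239)
16^4 ≡ 50 (mod 239)
16^8 ≡ 110 (mod 239)
16^16 ≡ 150 (mod 239)
16^32 ≡ 34 (mod 239)
16^64 ≡ 200 (mod 239)
16^119 = 16^(64+32+16+4+2+1) ≡ 1 (mod 239).
Result is 1, so (16/239) = 1.

1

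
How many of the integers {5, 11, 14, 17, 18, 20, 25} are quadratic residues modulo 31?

(5/31) = +1 → QR.
(11/31) = -1 → non-residue.
(14/31) = +1 → QR.
(17/31) = -1 → non-residue.
(18/31) = +1 → QR.
(20/31) = +1 → QR.
(25/31) = +1 → QR.
Total quadratic residues among the 7: 5.

5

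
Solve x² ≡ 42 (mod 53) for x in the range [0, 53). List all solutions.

25, 28

53 ≡ 1 (mod 4), so we find a root by search.
Trying successive values, 25² = 625 ≡ 42 (mod 53). The other root is 53 − 25 = 28.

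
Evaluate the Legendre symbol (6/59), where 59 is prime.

Pull out 2: since 59 ≡ 3 (mod 8), (2/59) = -1.
Reciprocity: 3 ≡ 3 and 59 ≡ 3 (mod 4), so (3/59) = −(59/3).
Reduce top mod 3: now compute (2/3).
Pull out 2: since 3 ≡ 3 (mod 8), (2/3) = -1.
Reached (1/3) = 1. Collecting the sign flips along the way, the symbol is -1.

-1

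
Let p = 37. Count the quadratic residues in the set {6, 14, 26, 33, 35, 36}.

3

(6/37) = -1 → non-residue.
(14/37) = -1 → non-residue.
(26/37) = +1 → QR.
(33/37) = +1 → QR.
(35/37) = -1 → non-residue.
(36/37) = +1 → QR.
Total quadratic residues among the 6: 3.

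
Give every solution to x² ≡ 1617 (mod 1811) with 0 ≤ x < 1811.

Since 1811 ≡ 3 (mod 4), a square root of 1617 is 1617^((1811+1)/4) = 1617^453 mod 1811.
Repeated squaring: 1617^2≡1416, 1617^4≡279, 1617^8≡1779, 1617^16≡1024, 1617^32≡7, 1617^64≡49, 1617^128≡590, 1617^256≡388 (mod 1811).
1617^453 = 1617^(256+128+64+4+1) ≡ 703 (mod 1811).
Check: 703² = 494209 ≡ 1617 (mod 1811). The two roots are 703 and 1108.

703, 1108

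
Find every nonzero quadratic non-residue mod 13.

Square k = 1,…,6 (k and 13−k give the same square):
1²=1, 2²=4, 3²=9, 4²≡3, 5²≡12, 6²≡10 (mod 13).
The residues are {1, 3, 4, 9, 10, 12}; the non-residues are the remaining 6 nonzero classes.

2, 5, 6, 7, 8, 11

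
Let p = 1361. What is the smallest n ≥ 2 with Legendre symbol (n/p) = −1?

3

(2/1361) = +1, so 2 is a residue.
(3/1361) = −1, so 3 is the smallest positive non-residue mod 1361.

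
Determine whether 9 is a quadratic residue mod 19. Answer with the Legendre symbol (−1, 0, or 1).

Reciprocity: 9 ≡ 1 and 19 ≡ 3 (mod 4), so (9/19) = +(19/9).
Reduce top mod 9: now compute (1/9).
Reached (1/9) = 1. Collecting the sign flips along the way, the symbol is +1.

1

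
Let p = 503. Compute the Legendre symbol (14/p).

1

Euler's criterion: (14/503) ≡ 14^251 (mod 503).
14^2 ≡ 196 (mod 503)
14^4 ≡ 188 (mod 503)
14^8 ≡ 134 (mod 503)
14^16 ≡ 351 (mod 503)
14^32 ≡ 469 (mod 503)
14^64 ≡ 150 (mod 503)
14^128 ≡ 368 (mod 503)
14^251 = 14^(128+64+32+16+8+2+1) ≡ 1 (mod 503).
Result is 1, so (14/503) = 1.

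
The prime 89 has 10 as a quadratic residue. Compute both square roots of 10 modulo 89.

89 ≡ 1 (mod 4), so we find a root by search.
Trying successive values, 30² = 900 ≡ 10 (mod 89). The other root is 89 − 30 = 59.

30, 59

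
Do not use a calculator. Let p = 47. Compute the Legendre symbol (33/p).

-1

Reciprocity: 33 ≡ 1 and 47 ≡ 3 (mod 4), so (33/47) = +(47/33).
Reduce top mod 33: now compute (14/33).
Pull out 2: since 33 ≡ 1 (mod 8), (2/33) = +1.
Reciprocity: 7 ≡ 3 and 33 ≡ 1 (mod 4), so (7/33) = +(33/7).
Reduce top mod 7: now compute (5/7).
Reciprocity: 5 ≡ 1 and 7 ≡ 3 (mod 4), so (5/7) = +(7/5).
Reduce top mod 5: now compute (2/5).
Pull out 2: since 5 ≡ 5 (mod 8), (2/5) = -1.
Reached (1/5) = 1. Collecting the sign flips along the way, the symbol is -1.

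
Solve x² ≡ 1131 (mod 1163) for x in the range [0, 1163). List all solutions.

118, 1045

Since 1163 ≡ 3 (mod 4), a square root of 1131 is 1131^((1163+1)/4) = 1131^291 mod 1163.
Repeated squaring: 1131^2≡1024, 1131^4≡713, 1131^8≡138, 1131^16≡436, 1131^32≡527, 1131^64≡935, 1131^128≡812, 1131^256≡1086 (mod 1163).
1131^291 = 1131^(256+32+2+1) ≡ 1045 (mod 1163).
Check: 1045² = 1092025 ≡ 1131 (mod 1163). The two roots are 118 and 1045.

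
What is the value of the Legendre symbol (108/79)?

-1

First reduce: 108 ≡ 29 (mod 79).
Reciprocity: 29 ≡ 1 and 79 ≡ 3 (mod 4), so (29/79) = +(79/29).
Reduce top mod 29: now compute (21/29).
Reciprocity: 21 ≡ 1 and 29 ≡ 1 (mod 4), so (21/29) = +(29/21).
Reduce top mod 21: now compute (8/21).
Pull out 2^3: since 21 ≡ 5 (mod 8), (2/21) = -1, so (2/21)^3 = -1.
Reached (1/21) = 1. Collecting the sign flips along the way, the symbol is -1.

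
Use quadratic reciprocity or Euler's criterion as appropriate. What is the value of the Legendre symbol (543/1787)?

-1

Reciprocity: 543 ≡ 3 and 1787 ≡ 3 (mod 4), so (543/1787) = −(1787/543).
Reduce top mod 543: now compute (158/543).
Pull out 2: since 543 ≡ 7 (mod 8), (2/543) = +1.
Reciprocity: 79 ≡ 3 and 543 ≡ 3 (mod 4), so (79/543) = −(543/79).
Reduce top mod 79: now compute (69/79).
Reciprocity: 69 ≡ 1 and 79 ≡ 3 (mod 4), so (69/79) = +(79/69).
Reduce top mod 69: now compute (10/69).
Pull out 2: since 69 ≡ 5 (mod 8), (2/69) = -1.
Reciprocity: 5 ≡ 1 and 69 ≡ 1 (mod 4), so (5/69) = +(69/5).
Reduce top mod 5: now compute (4/5).
Pull out 2^2: since 5 ≡ 5 (mod 8), (2/5) = -1, so (2/5)^2 = +1.
Reached (1/5) = 1. Collecting the sign flips along the way, the symbol is -1.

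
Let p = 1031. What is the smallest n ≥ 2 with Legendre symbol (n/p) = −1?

7

(2/1031) = +1, so 2 is a residue.
(3/1031) = +1, so 3 is a residue.
(4/1031) = +1, so 4 is a residue.
(5/1031) = +1, so 5 is a residue.
(6/1031) = +1, so 6 is a residue.
(7/1031) = −1, so 7 is the smallest positive non-residue mod 1031.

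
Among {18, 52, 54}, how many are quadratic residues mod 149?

(18/149) = -1 → non-residue.
(52/149) = -1 → non-residue.
(54/149) = +1 → QR.
Total quadratic residues among the 3: 1.

1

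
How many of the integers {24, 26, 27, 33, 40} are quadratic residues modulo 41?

2

(24/41) = -1 → non-residue.
(26/41) = -1 → non-residue.
(27/41) = -1 → non-residue.
(33/41) = +1 → QR.
(40/41) = +1 → QR.
Total quadratic residues among the 5: 2.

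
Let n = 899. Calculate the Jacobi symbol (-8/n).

1

First reduce: -8 ≡ 891 (mod 899).
Reciprocity: 891 ≡ 3 and 899 ≡ 3 (mod 4), so (891/899) = −(899/891).
Reduce top mod 891: now compute (8/891).
Pull out 2^3: since 891 ≡ 3 (mod 8), (2/891) = -1, so (2/891)^3 = -1.
Reached (1/891) = 1. Collecting the sign flips along the way, the symbol is +1.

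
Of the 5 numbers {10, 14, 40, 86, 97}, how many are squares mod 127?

(10/127) = -1 → non-residue.
(14/127) = -1 → non-residue.
(40/127) = -1 → non-residue.
(86/127) = -1 → non-residue.
(97/127) = -1 → non-residue.
Total quadratic residues among the 5: 0.

0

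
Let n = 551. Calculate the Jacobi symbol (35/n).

Reciprocity: 35 ≡ 3 and 551 ≡ 3 (mod 4), so (35/551) = −(551/35).
Reduce top mod 35: now compute (26/35).
Pull out 2: since 35 ≡ 3 (mod 8), (2/35) = -1.
Reciprocity: 13 ≡ 1 and 35 ≡ 3 (mod 4), so (13/35) = +(35/13).
Reduce top mod 13: now compute (9/13).
Reciprocity: 9 ≡ 1 and 13 ≡ 1 (mod 4), so (9/13) = +(13/9).
Reduce top mod 9: now compute (4/9).
Pull out 2^2: since 9 ≡ 1 (mod 8), (2/9) = +1, so (2/9)^2 = +1.
Reached (1/9) = 1. Collecting the sign flips along the way, the symbol is +1.

1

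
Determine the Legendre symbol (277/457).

-1

Euler's criterion: (277/457) ≡ 277^228 (mod 457).
277^2 ≡ 410 (mod 457)
277^4 ≡ 381 (mod 457)
277^8 ≡ 292 (mod 457)
277^16 ≡ 262 (mod 457)
277^32 ≡ 94 (mod 457)
277^64 ≡ 153 (mod 457)
277^128 ≡ 102 (mod 457)
277^228 = 277^(128+64+32+4) ≡ 456 (mod 457).
Result is 456 ≡ −1, so (277/457) = −1.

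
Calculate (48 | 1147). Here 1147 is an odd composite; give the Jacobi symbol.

Pull out 2^4: since 1147 ≡ 3 (mod 8), (2/1147) = -1, so (2/1147)^4 = +1.
Reciprocity: 3 ≡ 3 and 1147 ≡ 3 (mod 4), so (3/1147) = −(1147/3).
Reduce top mod 3: now compute (1/3).
Reached (1/3) = 1. Collecting the sign flips along the way, the symbol is -1.

-1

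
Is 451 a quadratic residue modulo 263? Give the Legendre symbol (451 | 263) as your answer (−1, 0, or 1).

-1

First reduce: 451 ≡ 188 (mod 263).
Pull out 2^2: since 263 ≡ 7 (mod 8), (2/263) = +1, so (2/263)^2 = +1.
Reciprocity: 47 ≡ 3 and 263 ≡ 3 (mod 4), so (47/263) = −(263/47).
Reduce top mod 47: now compute (28/47).
Pull out 2^2: since 47 ≡ 7 (mod 8), (2/47) = +1, so (2/47)^2 = +1.
Reciprocity: 7 ≡ 3 and 47 ≡ 3 (mod 4), so (7/47) = −(47/7).
Reduce top mod 7: now compute (5/7).
Reciprocity: 5 ≡ 1 and 7 ≡ 3 (mod 4), so (5/7) = +(7/5).
Reduce top mod 5: now compute (2/5).
Pull out 2: since 5 ≡ 5 (mod 8), (2/5) = -1.
Reached (1/5) = 1. Collecting the sign flips along the way, the symbol is -1.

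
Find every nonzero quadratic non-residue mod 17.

3,5,6,7,10,11,12,14

Square k = 1,…,8 (k and 17−k give the same square):
1²=1, 2²=4, 3²=9, 4²=16, 5²≡8, 6²≡2, 7²≡15, 8²≡13 (mod 17).
The residues are {1, 2, 4, 8, 9, 13, 15, 16}; the non-residues are the remaining 8 nonzero classes.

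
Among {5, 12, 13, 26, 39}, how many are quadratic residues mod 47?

1

(5/47) = -1 → non-residue.
(12/47) = +1 → QR.
(13/47) = -1 → non-residue.
(26/47) = -1 → non-residue.
(39/47) = -1 → non-residue.
Total quadratic residues among the 5: 1.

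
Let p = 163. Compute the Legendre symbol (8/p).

Pull out 2^3: since 163 ≡ 3 (mod 8), (2/163) = -1, so (2/163)^3 = -1.
Reached (1/163) = 1. Collecting the sign flips along the way, the symbol is -1.

-1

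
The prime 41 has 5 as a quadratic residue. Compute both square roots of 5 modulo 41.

13, 28

41 ≡ 1 (mod 4), so we find a root by search.
Trying successive values, 13² = 169 ≡ 5 (mod 41). The other root is 41 − 13 = 28.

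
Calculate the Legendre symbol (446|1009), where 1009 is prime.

Euler's criterion: (446/1009) ≡ 446^504 (mod 1009).
446^2 ≡ 143 (mod 1009)
446^4 ≡ 269 (mod 1009)
446^8 ≡ 722 (mod 1009)
446^16 ≡ 640 (mod 1009)
446^32 ≡ 955 (mod 1009)
446^64 ≡ 898 (mod 1009)
446^128 ≡ 213 (mod 1009)
446^256 ≡ 973 (mod 1009)
446^504 = 446^(256+128+64+32+16+8) ≡ 1008 (mod 1009).
Result is 1008 ≡ −1, so (446/1009) = −1.

-1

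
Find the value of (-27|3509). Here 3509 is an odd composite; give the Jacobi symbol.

First reduce: -27 ≡ 3482 (mod 3509).
Pull out 2: since 3509 ≡ 5 (mod 8), (2/3509) = -1.
Reciprocity: 1741 ≡ 1 and 3509 ≡ 1 (mod 4), so (1741/3509) = +(3509/1741).
Reduce top mod 1741: now compute (27/1741).
Reciprocity: 27 ≡ 3 and 1741 ≡ 1 (mod 4), so (27/1741) = +(1741/27).
Reduce top mod 27: now compute (13/27).
Reciprocity: 13 ≡ 1 and 27 ≡ 3 (mod 4), so (13/27) = +(27/13).
Reduce top mod 13: now compute (1/13).
Reached (1/13) = 1. Collecting the sign flips along the way, the symbol is -1.

-1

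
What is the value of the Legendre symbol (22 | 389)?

Pull out 2: since 389 ≡ 5 (mod 8), (2/389) = -1.
Reciprocity: 11 ≡ 3 and 389 ≡ 1 (mod 4), so (11/389) = +(389/11).
Reduce top mod 11: now compute (4/11).
Pull out 2^2: since 11 ≡ 3 (mod 8), (2/11) = -1, so (2/11)^2 = +1.
Reached (1/11) = 1. Collecting the sign flips along the way, the symbol is -1.

-1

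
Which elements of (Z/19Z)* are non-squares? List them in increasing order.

Square k = 1,…,9 (k and 19−k give the same square):
1²=1, 2²=4, 3²=9, 4²=16, 5²≡6, 6²≡17, 7²≡11, 8²≡7, 9²≡5 (mod 19).
The residues are {1, 4, 5, 6, 7, 9, 11, 16, 17}; the non-residues are the remaining 9 nonzero classes.

2,3,8,10,12,13,14,15,18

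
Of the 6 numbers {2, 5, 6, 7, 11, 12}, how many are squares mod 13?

(2/13) = -1 → non-residue.
(5/13) = -1 → non-residue.
(6/13) = -1 → non-residue.
(7/13) = -1 → non-residue.
(11/13) = -1 → non-residue.
(12/13) = +1 → QR.
Total quadratic residues among the 6: 1.

1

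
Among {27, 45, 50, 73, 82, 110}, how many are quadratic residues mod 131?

2

(27/131) = +1 → QR.
(45/131) = +1 → QR.
(50/131) = -1 → non-residue.
(73/131) = -1 → non-residue.
(82/131) = -1 → non-residue.
(110/131) = -1 → non-residue.
Total quadratic residues among the 6: 2.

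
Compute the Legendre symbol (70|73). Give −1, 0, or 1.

1

Pull out 2: since 73 ≡ 1 (mod 8), (2/73) = +1.
Reciprocity: 35 ≡ 3 and 73 ≡ 1 (mod 4), so (35/73) = +(73/35).
Reduce top mod 35: now compute (3/35).
Reciprocity: 3 ≡ 3 and 35 ≡ 3 (mod 4), so (3/35) = −(35/3).
Reduce top mod 3: now compute (2/3).
Pull out 2: since 3 ≡ 3 (mod 8), (2/3) = -1.
Reached (1/3) = 1. Collecting the sign flips along the way, the symbol is +1.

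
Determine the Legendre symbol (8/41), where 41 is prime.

Euler's criterion: (8/41) ≡ 8^20 (mod 41).
8^2 ≡ 23 (mod 41)
8^4 ≡ 37 (mod 41)
8^8 ≡ 16 (mod 41)
8^16 ≡ 10 (mod 41)
8^20 = 8^(16+4) ≡ 1 (mod 41).
Result is 1, so (8/41) = 1.

1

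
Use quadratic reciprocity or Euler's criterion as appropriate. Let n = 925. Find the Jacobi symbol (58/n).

Pull out 2: since 925 ≡ 5 (mod 8), (2/925) = -1.
Reciprocity: 29 ≡ 1 and 925 ≡ 1 (mod 4), so (29/925) = +(925/29).
Reduce top mod 29: now compute (26/29).
Pull out 2: since 29 ≡ 5 (mod 8), (2/29) = -1.
Reciprocity: 13 ≡ 1 and 29 ≡ 1 (mod 4), so (13/29) = +(29/13).
Reduce top mod 13: now compute (3/13).
Reciprocity: 3 ≡ 3 and 13 ≡ 1 (mod 4), so (3/13) = +(13/3).
Reduce top mod 3: now compute (1/3).
Reached (1/3) = 1. Collecting the sign flips along the way, the symbol is +1.

1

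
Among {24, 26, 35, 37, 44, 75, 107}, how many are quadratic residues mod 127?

(24/127) = -1 → non-residue.
(26/127) = +1 → QR.
(35/127) = +1 → QR.
(37/127) = +1 → QR.
(44/127) = +1 → QR.
(75/127) = -1 → non-residue.
(107/127) = +1 → QR.
Total quadratic residues among the 7: 5.

5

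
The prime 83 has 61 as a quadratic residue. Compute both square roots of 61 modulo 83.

Since 83 ≡ 3 (mod 4), a square root of 61 is 61^((83+1)/4) = 61^21 mod 83.
Repeated squaring: 61^2≡69, 61^4≡30, 61^8≡70, 61^16≡3 (mod 83).
61^21 = 61^(16+4+1) ≡ 12 (mod 83).
Check: 12² = 144 ≡ 61 (mod 83). The two roots are 12 and 71.

12, 71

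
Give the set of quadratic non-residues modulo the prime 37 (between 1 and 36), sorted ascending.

2,5,6,8,13,14,15,17,18,19,20,22,23,24,29,31,32,35

Square k = 1,…,18 (k and 37−k give the same square):
1²=1, 2²=4, 3²=9, 4²=16, 5²=25, 6²=36, 7²≡12, 8²≡27, 9²≡7, 10²≡26, 11²≡10, 12²≡33, 13²≡21, 14²≡11, 15²≡3, 16²≡34, 17²≡30, 18²≡28 (mod 37).
The residues are {1, 3, 4, 7, 9, 10, 11, 12, 16, 21, 25, 26, 27, 28, 30, 33, 34, 36}; the non-residues are the remaining 18 nonzero classes.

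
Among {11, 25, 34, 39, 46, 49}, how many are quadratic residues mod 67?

(11/67) = -1 → non-residue.
(25/67) = +1 → QR.
(34/67) = -1 → non-residue.
(39/67) = +1 → QR.
(46/67) = -1 → non-residue.
(49/67) = +1 → QR.
Total quadratic residues among the 6: 3.

3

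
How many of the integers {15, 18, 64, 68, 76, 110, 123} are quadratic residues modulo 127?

5

(15/127) = +1 → QR.
(18/127) = +1 → QR.
(64/127) = +1 → QR.
(68/127) = +1 → QR.
(76/127) = +1 → QR.
(110/127) = -1 → non-residue.
(123/127) = -1 → non-residue.
Total quadratic residues among the 7: 5.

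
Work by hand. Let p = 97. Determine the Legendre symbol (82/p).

Pull out 2: since 97 ≡ 1 (mod 8), (2/97) = +1.
Reciprocity: 41 ≡ 1 and 97 ≡ 1 (mod 4), so (41/97) = +(97/41).
Reduce top mod 41: now compute (15/41).
Reciprocity: 15 ≡ 3 and 41 ≡ 1 (mod 4), so (15/41) = +(41/15).
Reduce top mod 15: now compute (11/15).
Reciprocity: 11 ≡ 3 and 15 ≡ 3 (mod 4), so (11/15) = −(15/11).
Reduce top mod 11: now compute (4/11).
Pull out 2^2: since 11 ≡ 3 (mod 8), (2/11) = -1, so (2/11)^2 = +1.
Reached (1/11) = 1. Collecting the sign flips along the way, the symbol is -1.

-1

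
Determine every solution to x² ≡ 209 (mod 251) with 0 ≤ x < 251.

65, 186

Since 251 ≡ 3 (mod 4), a square root of 209 is 209^((251+1)/4) = 209^63 mod 251.
Repeated squaring: 209^2≡7, 209^4≡49, 209^8≡142, 209^16≡84, 209^32≡28 (mod 251).
209^63 = 209^(32+16+8+4+2+1) ≡ 65 (mod 251).
Check: 65² = 4225 ≡ 209 (mod 251). The two roots are 65 and 186.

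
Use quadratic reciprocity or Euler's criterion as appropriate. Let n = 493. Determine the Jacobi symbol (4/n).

1

Pull out 2^2: since 493 ≡ 5 (mod 8), (2/493) = -1, so (2/493)^2 = +1.
Reached (1/493) = 1. Collecting the sign flips along the way, the symbol is +1.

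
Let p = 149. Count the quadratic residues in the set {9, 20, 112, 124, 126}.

4

(9/149) = +1 → QR.
(20/149) = +1 → QR.
(112/149) = +1 → QR.
(124/149) = +1 → QR.
(126/149) = -1 → non-residue.
Total quadratic residues among the 5: 4.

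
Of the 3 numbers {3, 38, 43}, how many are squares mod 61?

1

(3/61) = +1 → QR.
(38/61) = -1 → non-residue.
(43/61) = -1 → non-residue.
Total quadratic residues among the 3: 1.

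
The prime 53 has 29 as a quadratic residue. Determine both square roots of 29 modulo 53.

20, 33

53 ≡ 1 (mod 4), so we find a root by search.
Trying successive values, 20² = 400 ≡ 29 (mod 53). The other root is 53 − 20 = 33.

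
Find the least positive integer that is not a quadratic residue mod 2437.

(2/2437) = −1, so 2 is the smallest positive non-residue mod 2437.

2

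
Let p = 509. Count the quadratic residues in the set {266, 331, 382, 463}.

(266/509) = -1 → non-residue.
(331/509) = -1 → non-residue.
(382/509) = +1 → QR.
(463/509) = -1 → non-residue.
Total quadratic residues among the 4: 1.

1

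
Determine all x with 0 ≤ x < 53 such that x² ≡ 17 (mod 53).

53 ≡ 1 (mod 4), so we find a root by search.
Trying successive values, 21² = 441 ≡ 17 (mod 53). The other root is 53 − 21 = 32.

21, 32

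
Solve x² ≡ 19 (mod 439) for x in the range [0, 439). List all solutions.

89, 350

Since 439 ≡ 3 (mod 4), a square root of 19 is 19^((439+1)/4) = 19^110 mod 439.
Repeated squaring: 19^2≡361, 19^4≡377, 19^8≡332, 19^16≡35, 19^32≡347, 19^64≡123 (mod 439).
19^110 = 19^(64+32+8+4+2) ≡ 350 (mod 439).
Check: 350² = 122500 ≡ 19 (mod 439). The two roots are 89 and 350.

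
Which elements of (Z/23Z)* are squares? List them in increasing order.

1, 2, 3, 4, 6, 8, 9, 12, 13, 16, 18

Square k = 1,…,11 (k and 23−k give the same square):
1²=1, 2²=4, 3²=9, 4²=16, 5²≡2, 6²≡13, 7²≡3, 8²≡18, 9²≡12, 10²≡8, 11²≡6 (mod 23).
So the quadratic residues mod 23 are {1, 2, 3, 4, 6, 8, 9, 12, 13, 16, 18}.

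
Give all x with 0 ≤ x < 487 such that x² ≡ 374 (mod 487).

53, 434

Since 487 ≡ 3 (mod 4), a square root of 374 is 374^((487+1)/4) = 374^122 mod 487.
Repeated squaring: 374^2≡107, 374^4≡248, 374^8≡142, 374^16≡197, 374^32≡336, 374^64≡399 (mod 487).
374^122 = 374^(64+32+16+8+2) ≡ 53 (mod 487).
Check: 53² = 2809 ≡ 374 (mod 487). The two roots are 53 and 434.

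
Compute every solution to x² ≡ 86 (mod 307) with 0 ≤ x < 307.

Since 307 ≡ 3 (mod 4), a square root of 86 is 86^((307+1)/4) = 86^77 mod 307.
Repeated squaring: 86^2≡28, 86^4≡170, 86^8≡42, 86^16≡229, 86^32≡251, 86^64≡66 (mod 307).
86^77 = 86^(64+8+4+1) ≡ 184 (mod 307).
Check: 184² = 33856 ≡ 86 (mod 307). The two roots are 123 and 184.

123, 184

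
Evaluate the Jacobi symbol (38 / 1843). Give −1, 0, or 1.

Pull out 2: since 1843 ≡ 3 (mod 8), (2/1843) = -1.
Reciprocity: 19 ≡ 3 and 1843 ≡ 3 (mod 4), so (19/1843) = −(1843/19).
Reduce top mod 19: now compute (0/19).
Top reduces to 0: gcd > 1, so the symbol is 0.

0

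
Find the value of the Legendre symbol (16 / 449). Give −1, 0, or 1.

Pull out 2^4: since 449 ≡ 1 (mod 8), (2/449) = +1, so (2/449)^4 = +1.
Reached (1/449) = 1. Collecting the sign flips along the way, the symbol is +1.

1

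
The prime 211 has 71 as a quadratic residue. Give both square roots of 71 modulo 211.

55, 156

Since 211 ≡ 3 (mod 4), a square root of 71 is 71^((211+1)/4) = 71^53 mod 211.
Repeated squaring: 71^2≡188, 71^4≡107, 71^8≡55, 71^16≡71, 71^32≡188 (mod 211).
71^53 = 71^(32+16+4+1) ≡ 55 (mod 211).
Check: 55² = 3025 ≡ 71 (mod 211). The two roots are 55 and 156.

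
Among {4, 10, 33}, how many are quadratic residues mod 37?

3

(4/37) = +1 → QR.
(10/37) = +1 → QR.
(33/37) = +1 → QR.
Total quadratic residues among the 3: 3.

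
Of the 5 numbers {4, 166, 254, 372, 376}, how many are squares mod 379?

3

(4/379) = +1 → QR.
(166/379) = -1 → non-residue.
(254/379) = -1 → non-residue.
(372/379) = +1 → QR.
(376/379) = +1 → QR.
Total quadratic residues among the 5: 3.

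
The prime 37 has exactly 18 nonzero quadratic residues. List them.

1,3,4,7,9,10,11,12,16,21,25,26,27,28,30,33,34,36

Square k = 1,…,18 (k and 37−k give the same square):
1²=1, 2²=4, 3²=9, 4²=16, 5²=25, 6²=36, 7²≡12, 8²≡27, 9²≡7, 10²≡26, 11²≡10, 12²≡33, 13²≡21, 14²≡11, 15²≡3, 16²≡34, 17²≡30, 18²≡28 (mod 37).
So the quadratic residues mod 37 are {1, 3, 4, 7, 9, 10, 11, 12, 16, 21, 25, 26, 27, 28, 30, 33, 34, 36}.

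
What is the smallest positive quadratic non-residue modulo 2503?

(2/2503) = +1, so 2 is a residue.
(3/2503) = −1, so 3 is the smallest positive non-residue mod 2503.

3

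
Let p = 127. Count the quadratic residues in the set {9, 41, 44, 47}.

(9/127) = +1 → QR.
(41/127) = +1 → QR.
(44/127) = +1 → QR.
(47/127) = +1 → QR.
Total quadratic residues among the 4: 4.

4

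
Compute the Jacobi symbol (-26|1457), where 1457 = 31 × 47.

First reduce: -26 ≡ 1431 (mod 1457).
Reciprocity: 1431 ≡ 3 and 1457 ≡ 1 (mod 4), so (1431/1457) = +(1457/1431).
Reduce top mod 1431: now compute (26/1431).
Pull out 2: since 1431 ≡ 7 (mod 8), (2/1431) = +1.
Reciprocity: 13 ≡ 1 and 1431 ≡ 3 (mod 4), so (13/1431) = +(1431/13).
Reduce top mod 13: now compute (1/13).
Reached (1/13) = 1. Collecting the sign flips along the way, the symbol is +1.

1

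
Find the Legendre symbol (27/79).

-1

Euler's criterion: (27/79) ≡ 27^39 (mod 79).
27^2 ≡ 18 (mod 79)
27^4 ≡ 8 (mod 79)
27^8 ≡ 64 (mod 79)
27^16 ≡ 67 (mod 79)
27^32 ≡ 65 (mod 79)
27^39 = 27^(32+4+2+1) ≡ 78 (mod 79).
Result is 78 ≡ −1, so (27/79) = −1.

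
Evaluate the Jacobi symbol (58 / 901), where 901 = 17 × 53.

Pull out 2: since 901 ≡ 5 (mod 8), (2/901) = -1.
Reciprocity: 29 ≡ 1 and 901 ≡ 1 (mod 4), so (29/901) = +(901/29).
Reduce top mod 29: now compute (2/29).
Pull out 2: since 29 ≡ 5 (mod 8), (2/29) = -1.
Reached (1/29) = 1. Collecting the sign flips along the way, the symbol is +1.

1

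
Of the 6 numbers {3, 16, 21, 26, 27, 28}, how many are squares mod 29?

(3/29) = -1 → non-residue.
(16/29) = +1 → QR.
(21/29) = -1 → non-residue.
(26/29) = -1 → non-residue.
(27/29) = -1 → non-residue.
(28/29) = +1 → QR.
Total quadratic residues among the 6: 2.

2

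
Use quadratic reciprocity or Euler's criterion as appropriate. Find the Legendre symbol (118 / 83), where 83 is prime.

Euler's criterion: (118/83) ≡ 35^41 (mod 83).
35^2 ≡ 63 (mod 83)
35^4 ≡ 68 (mod 83)
35^8 ≡ 59 (mod 83)
35^16 ≡ 78 (mod 83)
35^32 ≡ 25 (mod 83)
35^41 = 35^(32+8+1) ≡ 82 (mod 83).
Result is 82 ≡ −1, so (118/83) = −1.

-1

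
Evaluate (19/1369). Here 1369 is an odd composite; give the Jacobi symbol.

1

Reciprocity: 19 ≡ 3 and 1369 ≡ 1 (mod 4), so (19/1369) = +(1369/19).
Reduce top mod 19: now compute (1/19).
Reached (1/19) = 1. Collecting the sign flips along the way, the symbol is +1.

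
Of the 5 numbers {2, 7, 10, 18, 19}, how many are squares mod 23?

2

(2/23) = +1 → QR.
(7/23) = -1 → non-residue.
(10/23) = -1 → non-residue.
(18/23) = +1 → QR.
(19/23) = -1 → non-residue.
Total quadratic residues among the 5: 2.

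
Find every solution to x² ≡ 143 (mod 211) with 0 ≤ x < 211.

Since 211 ≡ 3 (mod 4), a square root of 143 is 143^((211+1)/4) = 143^53 mod 211.
Repeated squaring: 143^2≡193, 143^4≡113, 143^8≡109, 143^16≡65, 143^32≡5 (mod 211).
143^53 = 143^(32+16+4+1) ≡ 96 (mod 211).
Check: 96² = 9216 ≡ 143 (mod 211). The two roots are 96 and 115.

96, 115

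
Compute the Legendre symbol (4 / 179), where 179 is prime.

Pull out 2^2: since 179 ≡ 3 (mod 8), (2/179) = -1, so (2/179)^2 = +1.
Reached (1/179) = 1. Collecting the sign flips along the way, the symbol is +1.

1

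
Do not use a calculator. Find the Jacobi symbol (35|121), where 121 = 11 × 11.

Reciprocity: 35 ≡ 3 and 121 ≡ 1 (mod 4), so (35/121) = +(121/35).
Reduce top mod 35: now compute (16/35).
Pull out 2^4: since 35 ≡ 3 (mod 8), (2/35) = -1, so (2/35)^4 = +1.
Reached (1/35) = 1. Collecting the sign flips along the way, the symbol is +1.

1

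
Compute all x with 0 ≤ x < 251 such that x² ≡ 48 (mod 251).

53, 198

Since 251 ≡ 3 (mod 4), a square root of 48 is 48^((251+1)/4) = 48^63 mod 251.
Repeated squaring: 48^2≡45, 48^4≡17, 48^8≡38, 48^16≡189, 48^32≡79 (mod 251).
48^63 = 48^(32+16+8+4+2+1) ≡ 198 (mod 251).
Check: 198² = 39204 ≡ 48 (mod 251). The two roots are 53 and 198.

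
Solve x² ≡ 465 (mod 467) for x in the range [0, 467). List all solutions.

Since 467 ≡ 3 (mod 4), a square root of 465 is 465^((467+1)/4) = 465^117 mod 467.
Repeated squaring: 465^2≡4, 465^4≡16, 465^8≡256, 465^16≡156, 465^32≡52, 465^64≡369 (mod 467).
465^117 = 465^(64+32+16+4+1) ≡ 341 (mod 467).
Check: 341² = 116281 ≡ 465 (mod 467). The two roots are 126 and 341.

126, 341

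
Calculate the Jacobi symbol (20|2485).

Pull out 2^2: since 2485 ≡ 5 (mod 8), (2/2485) = -1, so (2/2485)^2 = +1.
Reciprocity: 5 ≡ 1 and 2485 ≡ 1 (mod 4), so (5/2485) = +(2485/5).
Reduce top mod 5: now compute (0/5).
Top reduces to 0: gcd > 1, so the symbol is 0.

0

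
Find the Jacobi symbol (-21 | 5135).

First reduce: -21 ≡ 5114 (mod 5135).
Pull out 2: since 5135 ≡ 7 (mod 8), (2/5135) = +1.
Reciprocity: 2557 ≡ 1 and 5135 ≡ 3 (mod 4), so (2557/5135) = +(5135/2557).
Reduce top mod 2557: now compute (21/2557).
Reciprocity: 21 ≡ 1 and 2557 ≡ 1 (mod 4), so (21/2557) = +(2557/21).
Reduce top mod 21: now compute (16/21).
Pull out 2^4: since 21 ≡ 5 (mod 8), (2/21) = -1, so (2/21)^4 = +1.
Reached (1/21) = 1. Collecting the sign flips along the way, the symbol is +1.

1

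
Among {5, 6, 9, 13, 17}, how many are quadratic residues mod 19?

(5/19) = +1 → QR.
(6/19) = +1 → QR.
(9/19) = +1 → QR.
(13/19) = -1 → non-residue.
(17/19) = +1 → QR.
Total quadratic residues among the 5: 4.

4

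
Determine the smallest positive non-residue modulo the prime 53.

2

(2/53) = −1, so 2 is the smallest positive non-residue mod 53.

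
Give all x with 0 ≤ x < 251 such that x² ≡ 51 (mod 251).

Since 251 ≡ 3 (mod 4), a square root of 51 is 51^((251+1)/4) = 51^63 mod 251.
Repeated squaring: 51^2≡91, 51^4≡249, 51^8≡4, 51^16≡16, 51^32≡5 (mod 251).
51^63 = 51^(32+16+8+4+2+1) ≡ 94 (mod 251).
Check: 94² = 8836 ≡ 51 (mod 251). The two roots are 94 and 157.

94, 157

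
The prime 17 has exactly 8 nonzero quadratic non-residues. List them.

3 5 6 7 10 11 12 14

Square k = 1,…,8 (k and 17−k give the same square):
1²=1, 2²=4, 3²=9, 4²=16, 5²≡8, 6²≡2, 7²≡15, 8²≡13 (mod 17).
The residues are {1, 2, 4, 8, 9, 13, 15, 16}; the non-residues are the remaining 8 nonzero classes.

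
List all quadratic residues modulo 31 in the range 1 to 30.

1 2 4 5 7 8 9 10 14 16 18 19 20 25 28

Square k = 1,…,15 (k and 31−k give the same square):
1²=1, 2²=4, 3²=9, 4²=16, 5²=25, 6²≡5, 7²≡18, 8²≡2, 9²≡19, 10²≡7, 11²≡28, 12²≡20, 13²≡14, 14²≡10, 15²≡8 (mod 31).
So the quadratic residues mod 31 are {1, 2, 4, 5, 7, 8, 9, 10, 14, 16, 18, 19, 20, 25, 28}.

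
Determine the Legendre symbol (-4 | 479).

-1

First reduce: -4 ≡ 475 (mod 479).
Reciprocity: 475 ≡ 3 and 479 ≡ 3 (mod 4), so (475/479) = −(479/475).
Reduce top mod 475: now compute (4/475).
Pull out 2^2: since 475 ≡ 3 (mod 8), (2/475) = -1, so (2/475)^2 = +1.
Reached (1/475) = 1. Collecting the sign flips along the way, the symbol is -1.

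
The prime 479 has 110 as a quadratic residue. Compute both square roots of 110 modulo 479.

70, 409

Since 479 ≡ 3 (mod 4), a square root of 110 is 110^((479+1)/4) = 110^120 mod 479.
Repeated squaring: 110^2≡125, 110^4≡297, 110^8≡73, 110^16≡60, 110^32≡247, 110^64≡176 (mod 479).
110^120 = 110^(64+32+16+8) ≡ 70 (mod 479).
Check: 70² = 4900 ≡ 110 (mod 479). The two roots are 70 and 409.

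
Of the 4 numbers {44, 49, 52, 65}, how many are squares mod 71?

1

(44/71) = -1 → non-residue.
(49/71) = +1 → QR.
(52/71) = -1 → non-residue.
(65/71) = -1 → non-residue.
Total quadratic residues among the 4: 1.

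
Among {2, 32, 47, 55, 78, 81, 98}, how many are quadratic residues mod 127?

(2/127) = +1 → QR.
(32/127) = +1 → QR.
(47/127) = +1 → QR.
(55/127) = -1 → non-residue.
(78/127) = -1 → non-residue.
(81/127) = +1 → QR.
(98/127) = +1 → QR.
Total quadratic residues among the 7: 5.

5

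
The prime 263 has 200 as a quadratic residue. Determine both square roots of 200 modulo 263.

48, 215

Since 263 ≡ 3 (mod 4), a square root of 200 is 200^((263+1)/4) = 200^66 mod 263.
Repeated squaring: 200^2≡24, 200^4≡50, 200^8≡133, 200^16≡68, 200^32≡153, 200^64≡2 (mod 263).
200^66 = 200^(64+2) ≡ 48 (mod 263).
Check: 48² = 2304 ≡ 200 (mod 263). The two roots are 48 and 215.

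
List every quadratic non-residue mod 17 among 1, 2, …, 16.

Square k = 1,…,8 (k and 17−k give the same square):
1²=1, 2²=4, 3²=9, 4²=16, 5²≡8, 6²≡2, 7²≡15, 8²≡13 (mod 17).
The residues are {1, 2, 4, 8, 9, 13, 15, 16}; the non-residues are the remaining 8 nonzero classes.

3, 5, 6, 7, 10, 11, 12, 14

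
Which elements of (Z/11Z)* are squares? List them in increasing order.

1 3 4 5 9

Square k = 1,…,5 (k and 11−k give the same square):
1²=1, 2²=4, 3²=9, 4²≡5, 5²≡3 (mod 11).
So the quadratic residues mod 11 are {1, 3, 4, 5, 9}.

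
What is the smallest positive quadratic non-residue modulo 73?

5

(2/73) = +1, so 2 is a residue.
(3/73) = +1, so 3 is a residue.
(4/73) = +1, so 4 is a residue.
(5/73) = −1, so 5 is the smallest positive non-residue mod 73.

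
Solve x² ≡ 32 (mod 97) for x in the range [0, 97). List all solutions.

41, 56

97 ≡ 1 (mod 4), so we find a root by search.
Trying successive values, 41² = 1681 ≡ 32 (mod 97). The other root is 97 − 41 = 56.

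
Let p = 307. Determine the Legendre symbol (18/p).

-1

Euler's criterion: (18/307) ≡ 18^153 (mod 307).
18^2 ≡ 17 (mod 307)
18^4 ≡ 289 (mod 307)
18^8 ≡ 17 (mod 307)
18^16 ≡ 289 (mod 307)
18^32 ≡ 17 (mod 307)
18^64 ≡ 289 (mod 307)
18^128 ≡ 17 (mod 307)
18^153 = 18^(128+16+8+1) ≡ 306 (mod 307).
Result is 306 ≡ −1, so (18/307) = −1.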